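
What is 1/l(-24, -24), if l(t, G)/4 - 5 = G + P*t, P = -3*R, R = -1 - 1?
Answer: -1/652 ≈ -0.0015337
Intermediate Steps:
R = -2
P = 6 (P = -3*(-2) = 6)
l(t, G) = 20 + 4*G + 24*t (l(t, G) = 20 + 4*(G + 6*t) = 20 + (4*G + 24*t) = 20 + 4*G + 24*t)
1/l(-24, -24) = 1/(20 + 4*(-24) + 24*(-24)) = 1/(20 - 96 - 576) = 1/(-652) = -1/652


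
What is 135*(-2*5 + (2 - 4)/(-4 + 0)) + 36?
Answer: -2493/2 ≈ -1246.5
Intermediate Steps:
135*(-2*5 + (2 - 4)/(-4 + 0)) + 36 = 135*(-10 - 2/(-4)) + 36 = 135*(-10 - 2*(-1/4)) + 36 = 135*(-10 + 1/2) + 36 = 135*(-19/2) + 36 = -2565/2 + 36 = -2493/2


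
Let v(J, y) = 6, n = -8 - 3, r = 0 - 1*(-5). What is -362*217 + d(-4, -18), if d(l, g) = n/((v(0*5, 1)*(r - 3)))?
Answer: -942659/12 ≈ -78555.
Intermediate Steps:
r = 5 (r = 0 + 5 = 5)
n = -11
d(l, g) = -11/12 (d(l, g) = -11*1/(6*(5 - 3)) = -11/(6*2) = -11/12)
-362*217 + d(-4, -18) = -362*217 - 11/12 = -78554 - 11/12 = -942659/12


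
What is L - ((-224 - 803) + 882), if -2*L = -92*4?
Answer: 329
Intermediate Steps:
L = 184 (L = -(-46)*4 = -1/2*(-368) = 184)
L - ((-224 - 803) + 882) = 184 - ((-224 - 803) + 882) = 184 - (-1027 + 882) = 184 - 1*(-145) = 184 + 145 = 329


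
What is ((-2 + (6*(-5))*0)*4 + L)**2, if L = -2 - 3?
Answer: 169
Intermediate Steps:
L = -5
((-2 + (6*(-5))*0)*4 + L)**2 = ((-2 + (6*(-5))*0)*4 - 5)**2 = ((-2 - 30*0)*4 - 5)**2 = ((-2 + 0)*4 - 5)**2 = (-2*4 - 5)**2 = (-8 - 5)**2 = (-13)**2 = 169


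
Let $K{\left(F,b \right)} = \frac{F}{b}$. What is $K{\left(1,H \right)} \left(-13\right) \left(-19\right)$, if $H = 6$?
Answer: $\frac{247}{6} \approx 41.167$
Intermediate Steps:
$K{\left(1,H \right)} \left(-13\right) \left(-19\right) = 1 \cdot \frac{1}{6} \left(-13\right) \left(-19\right) = \frac{1}{6} \left(-13\right) \left(-19\right) = \left(- \frac{13}{6}\right) \left(-19\right) = \frac{247}{6}$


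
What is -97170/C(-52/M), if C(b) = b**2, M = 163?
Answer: -1290854865/1352 ≈ -9.5477e+5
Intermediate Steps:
-97170/C(-52/M) = -97170/((-52/163)**2) = -97170/2704/26569 = -97170*26569/2704 = -1290854865/1352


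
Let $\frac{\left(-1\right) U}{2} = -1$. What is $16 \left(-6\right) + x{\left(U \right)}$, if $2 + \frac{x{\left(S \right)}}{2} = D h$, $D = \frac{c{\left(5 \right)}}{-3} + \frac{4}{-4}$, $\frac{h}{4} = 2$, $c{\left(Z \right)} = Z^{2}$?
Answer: $- \frac{748}{3} \approx -249.33$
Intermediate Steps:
$h = 8$ ($h = 4 \cdot 2 = 8$)
$U = 2$ ($U = \left(-2\right) \left(-1\right) = 2$)
$D = - \frac{28}{3}$ ($D = \frac{5^{2}}{-3} + \frac{4}{-4} = 25 \left(- \frac{1}{3}\right) + 4 \left(- \frac{1}{4}\right) = - \frac{25}{3} - 1 = - \frac{28}{3} \approx -9.3333$)
$x{\left(S \right)} = - \frac{460}{3}$ ($x{\left(S \right)} = -4 + 2 \left(\left(- \frac{28}{3}\right) 8\right) = -4 + 2 \left(- \frac{224}{3}\right) = -4 - \frac{448}{3} = - \frac{460}{3}$)
$16 \left(-6\right) + x{\left(U \right)} = 16 \left(-6\right) - \frac{460}{3} = -96 - \frac{460}{3} = - \frac{748}{3}$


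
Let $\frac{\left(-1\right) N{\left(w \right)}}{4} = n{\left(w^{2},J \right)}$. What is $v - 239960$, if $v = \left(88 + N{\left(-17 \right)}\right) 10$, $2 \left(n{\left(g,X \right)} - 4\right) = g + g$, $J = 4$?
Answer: $-250800$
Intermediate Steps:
$n{\left(g,X \right)} = 4 + g$ ($n{\left(g,X \right)} = 4 + \frac{g + g}{2} = 4 + \frac{2 g}{2} = 4 + g$)
$N{\left(w \right)} = -16 - 4 w^{2}$ ($N{\left(w \right)} = - 4 \left(4 + w^{2}\right) = -16 - 4 w^{2}$)
$v = -10840$ ($v = \left(88 - \left(16 + 4 \left(-17\right)^{2}\right)\right) 10 = \left(88 - 1172\right) 10 = \left(-1084\right) 10 = -10840$)
$v - 239960 = -10840 - 239960 = -250800$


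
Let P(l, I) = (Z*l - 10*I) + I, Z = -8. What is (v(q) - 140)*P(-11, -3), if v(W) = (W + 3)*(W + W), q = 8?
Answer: 4140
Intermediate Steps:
P(l, I) = -9*I - 8*l (P(l, I) = (-8*l - 10*I) + I = (-10*I - 8*l) + I = -9*I - 8*l)
v(W) = 2*W*(3 + W) (v(W) = (3 + W)*(2*W) = 2*W*(3 + W))
(v(q) - 140)*P(-11, -3) = (2*8*(3 + 8) - 140)*(-9*(-3) - 8*(-11)) = (2*8*11 - 140)*(27 + 88) = (176 - 140)*115 = 36*115 = 4140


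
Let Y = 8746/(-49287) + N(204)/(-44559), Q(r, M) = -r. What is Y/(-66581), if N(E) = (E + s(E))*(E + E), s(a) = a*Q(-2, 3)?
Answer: 1410719974/16247091425397 ≈ 8.6829e-5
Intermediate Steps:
s(a) = 2*a (s(a) = a*(-1*(-2)) = a*2 = 2*a)
N(E) = 6*E**2 (N(E) = (E + 2*E)*(E + E) = (3*E)*(2*E) = 6*E**2)
Y = -1410719974/244019937 (Y = 8746/(-49287) + (6*204**2)/(-44559) = 8746*(-1/49287) + (6*41616)*(-1/44559) = -8746/49287 + 249696*(-1/44559) = -8746/49287 - 27744/4951 = -1410719974/244019937 ≈ -5.7812)
Y/(-66581) = -1410719974/244019937/(-66581) = -1410719974/244019937*(-1/66581) = 1410719974/16247091425397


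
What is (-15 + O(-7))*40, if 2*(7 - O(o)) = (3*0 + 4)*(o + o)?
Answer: 800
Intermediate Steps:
O(o) = 7 - 4*o (O(o) = 7 - (3*0 + 4)*(o + o)/2 = 7 - (0 + 4)*2*o/2 = 7 - 2*2*o = 7 - 4*o)
(-15 + O(-7))*40 = (-15 + (7 - 4*(-7)))*40 = (-15 + (7 + 28))*40 = (-15 + 35)*40 = 20*40 = 800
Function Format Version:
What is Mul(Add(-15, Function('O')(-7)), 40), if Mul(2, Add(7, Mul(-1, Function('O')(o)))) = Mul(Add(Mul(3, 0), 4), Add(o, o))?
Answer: 800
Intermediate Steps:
Function('O')(o) = Add(7, Mul(-4, o)) (Function('O')(o) = Add(7, Mul(Rational(-1, 2), Mul(Add(Mul(3, 0), 4), Add(o, o)))) = Add(7, Mul(Rational(-1, 2), Mul(Add(0, 4), Mul(2, o)))) = Add(7, Mul(Rational(-1, 2), Mul(4, Mul(2, o)))) = Add(7, Mul(Rational(-1, 2), Mul(8, o))) = Add(7, Mul(-4, o)))
Mul(Add(-15, Function('O')(-7)), 40) = Mul(Add(-15, Add(7, Mul(-4, -7))), 40) = Mul(Add(-15, Add(7, 28)), 40) = Mul(Add(-15, 35), 40) = Mul(20, 40) = 800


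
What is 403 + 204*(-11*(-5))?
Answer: 11623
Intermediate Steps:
403 + 204*(-11*(-5)) = 403 + 204*55 = 403 + 11220 = 11623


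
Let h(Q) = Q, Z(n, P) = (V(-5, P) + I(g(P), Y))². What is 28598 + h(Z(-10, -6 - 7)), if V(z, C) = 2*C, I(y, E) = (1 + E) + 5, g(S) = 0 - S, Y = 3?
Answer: 28887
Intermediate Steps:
g(S) = -S
I(y, E) = 6 + E
Z(n, P) = (9 + 2*P)² (Z(n, P) = (2*P + (6 + 3))² = (2*P + 9)² = (9 + 2*P)²)
28598 + h(Z(-10, -6 - 7)) = 28598 + (9 + 2*(-6 - 7))² = 28598 + (9 + 2*(-13))² = 28598 + (9 - 26)² = 28598 + (-17)² = 28598 + 289 = 28887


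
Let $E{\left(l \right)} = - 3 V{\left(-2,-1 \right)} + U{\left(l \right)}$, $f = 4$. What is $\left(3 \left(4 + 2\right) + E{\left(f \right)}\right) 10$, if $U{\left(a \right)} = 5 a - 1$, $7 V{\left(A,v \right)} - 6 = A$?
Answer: $\frac{2470}{7} \approx 352.86$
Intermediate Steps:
$V{\left(A,v \right)} = \frac{6}{7} + \frac{A}{7}$
$U{\left(a \right)} = -1 + 5 a$
$E{\left(l \right)} = - \frac{19}{7} + 5 l$ ($E{\left(l \right)} = - 3 \left(\frac{6}{7} + \frac{1}{7} \left(-2\right)\right) + \left(-1 + 5 l\right) = - 3 \left(\frac{6}{7} - \frac{2}{7}\right) + \left(-1 + 5 l\right) = \left(-3\right) \frac{4}{7} + \left(-1 + 5 l\right) = - \frac{12}{7} + \left(-1 + 5 l\right) = - \frac{19}{7} + 5 l$)
$\left(3 \left(4 + 2\right) + E{\left(f \right)}\right) 10 = \left(3 \left(4 + 2\right) + \left(- \frac{19}{7} + 5 \cdot 4\right)\right) 10 = \left(3 \cdot 6 + \left(- \frac{19}{7} + 20\right)\right) 10 = \left(18 + \frac{121}{7}\right) 10 = \frac{247}{7} \cdot 10 = \frac{2470}{7}$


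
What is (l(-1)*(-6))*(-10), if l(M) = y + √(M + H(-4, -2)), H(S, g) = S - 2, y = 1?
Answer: 60 + 60*I*√7 ≈ 60.0 + 158.75*I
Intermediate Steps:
H(S, g) = -2 + S
l(M) = 1 + √(-6 + M) (l(M) = 1 + √(M + (-2 - 4)) = 1 + √(M - 6) = 1 + √(-6 + M))
(l(-1)*(-6))*(-10) = ((1 + √(-6 - 1))*(-6))*(-10) = ((1 + √(-7))*(-6))*(-10) = ((1 + I*√7)*(-6))*(-10) = (-6 - 6*I*√7)*(-10) = 60 + 60*I*√7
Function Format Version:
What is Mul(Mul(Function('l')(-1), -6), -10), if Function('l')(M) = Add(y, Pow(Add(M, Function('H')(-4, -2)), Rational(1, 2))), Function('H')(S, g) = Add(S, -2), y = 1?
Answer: Add(60, Mul(60, I, Pow(7, Rational(1, 2)))) ≈ Add(60.000, Mul(158.75, I))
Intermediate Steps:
Function('H')(S, g) = Add(-2, S)
Function('l')(M) = Add(1, Pow(Add(-6, M), Rational(1, 2))) (Function('l')(M) = Add(1, Pow(Add(M, Add(-2, -4)), Rational(1, 2))) = Add(1, Pow(Add(M, -6), Rational(1, 2))) = Add(1, Pow(Add(-6, M), Rational(1, 2))))
Mul(Mul(Function('l')(-1), -6), -10) = Mul(Mul(Add(1, Pow(Add(-6, -1), Rational(1, 2))), -6), -10) = Mul(Mul(Add(1, Pow(-7, Rational(1, 2))), -6), -10) = Mul(Mul(Add(1, Mul(I, Pow(7, Rational(1, 2)))), -6), -10) = Mul(Add(-6, Mul(-6, I, Pow(7, Rational(1, 2)))), -10) = Add(60, Mul(60, I, Pow(7, Rational(1, 2))))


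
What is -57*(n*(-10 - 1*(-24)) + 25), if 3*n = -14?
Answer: 2299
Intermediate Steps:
n = -14/3 (n = (1/3)*(-14) = -14/3 ≈ -4.6667)
-57*(n*(-10 - 1*(-24)) + 25) = -57*(-14*(-10 - 1*(-24))/3 + 25) = -57*(-14*(-10 + 24)/3 + 25) = -57*(-14/3*14 + 25) = -57*(-196/3 + 25) = -57*(-121/3) = 2299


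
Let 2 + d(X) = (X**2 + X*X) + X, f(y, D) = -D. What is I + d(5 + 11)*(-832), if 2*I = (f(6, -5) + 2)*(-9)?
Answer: -875327/2 ≈ -4.3766e+5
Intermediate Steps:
I = -63/2 (I = ((-1*(-5) + 2)*(-9))/2 = ((5 + 2)*(-9))/2 = (7*(-9))/2 = (1/2)*(-63) = -63/2 ≈ -31.500)
d(X) = -2 + X + 2*X**2 (d(X) = -2 + ((X**2 + X*X) + X) = -2 + ((X**2 + X**2) + X) = -2 + (2*X**2 + X) = -2 + (X + 2*X**2) = -2 + X + 2*X**2)
I + d(5 + 11)*(-832) = -63/2 + (-2 + (5 + 11) + 2*(5 + 11)**2)*(-832) = -63/2 + (-2 + 16 + 2*16**2)*(-832) = -63/2 + (-2 + 16 + 2*256)*(-832) = -63/2 + (-2 + 16 + 512)*(-832) = -63/2 + 526*(-832) = -63/2 - 437632 = -875327/2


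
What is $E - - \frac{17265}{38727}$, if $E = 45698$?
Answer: $\frac{589921237}{12909} \approx 45698.0$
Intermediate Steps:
$E - - \frac{17265}{38727} = 45698 - - \frac{17265}{38727} = 45698 - \left(-17265\right) \frac{1}{38727} = 45698 - - \frac{5755}{12909} = 45698 + \frac{5755}{12909} = \frac{589921237}{12909}$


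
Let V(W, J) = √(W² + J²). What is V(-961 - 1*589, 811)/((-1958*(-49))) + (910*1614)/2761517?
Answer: 1468740/2761517 + 17*√10589/95942 ≈ 0.55009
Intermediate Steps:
V(W, J) = √(J² + W²)
V(-961 - 1*589, 811)/((-1958*(-49))) + (910*1614)/2761517 = √(811² + (-961 - 1*589)²)/((-1958*(-49))) + (910*1614)/2761517 = √(657721 + (-961 - 589)²)/95942 + 1468740*(1/2761517) = √(657721 + (-1550)²)*(1/95942) + 1468740/2761517 = √(657721 + 2402500)*(1/95942) + 1468740/2761517 = √3060221*(1/95942) + 1468740/2761517 = (17*√10589)*(1/95942) + 1468740/2761517 = 17*√10589/95942 + 1468740/2761517 = 1468740/2761517 + 17*√10589/95942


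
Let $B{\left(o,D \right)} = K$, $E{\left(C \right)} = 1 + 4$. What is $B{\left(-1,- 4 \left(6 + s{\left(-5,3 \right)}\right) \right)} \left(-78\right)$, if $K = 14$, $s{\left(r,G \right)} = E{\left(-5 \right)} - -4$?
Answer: $-1092$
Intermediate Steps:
$E{\left(C \right)} = 5$
$s{\left(r,G \right)} = 9$ ($s{\left(r,G \right)} = 5 - -4 = 5 + 4 = 9$)
$B{\left(o,D \right)} = 14$
$B{\left(-1,- 4 \left(6 + s{\left(-5,3 \right)}\right) \right)} \left(-78\right) = 14 \left(-78\right) = -1092$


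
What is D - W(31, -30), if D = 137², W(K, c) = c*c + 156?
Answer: 17713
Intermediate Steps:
W(K, c) = 156 + c² (W(K, c) = c² + 156 = 156 + c²)
D = 18769
D - W(31, -30) = 18769 - (156 + (-30)²) = 18769 - (156 + 900) = 18769 - 1*1056 = 18769 - 1056 = 17713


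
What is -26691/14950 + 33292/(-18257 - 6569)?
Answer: -580173083/185574350 ≈ -3.1264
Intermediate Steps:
-26691/14950 + 33292/(-18257 - 6569) = -26691*1/14950 + 33292/(-24826) = -26691/14950 + 33292*(-1/24826) = -26691/14950 - 16646/12413 = -580173083/185574350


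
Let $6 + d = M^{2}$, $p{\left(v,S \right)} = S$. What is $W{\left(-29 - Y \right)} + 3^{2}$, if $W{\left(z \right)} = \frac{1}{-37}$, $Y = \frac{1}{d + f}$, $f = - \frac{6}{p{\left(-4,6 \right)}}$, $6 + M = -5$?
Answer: $\frac{332}{37} \approx 8.973$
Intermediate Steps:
$M = -11$ ($M = -6 - 5 = -11$)
$d = 115$ ($d = -6 + \left(-11\right)^{2} = -6 + 121 = 115$)
$f = -1$ ($f = - \frac{6}{6} = \left(-6\right) \frac{1}{6} = -1$)
$Y = \frac{1}{114}$ ($Y = \frac{1}{115 - 1} = \frac{1}{114} \approx 0.0087719$)
$W{\left(z \right)} = - \frac{1}{37}$
$W{\left(-29 - Y \right)} + 3^{2} = - \frac{1}{37} + 3^{2} = - \frac{1}{37} + 9 = \frac{332}{37}$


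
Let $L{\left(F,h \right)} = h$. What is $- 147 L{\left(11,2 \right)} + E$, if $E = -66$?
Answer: $-360$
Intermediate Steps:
$- 147 L{\left(11,2 \right)} + E = \left(-147\right) 2 - 66 = -294 - 66 = -360$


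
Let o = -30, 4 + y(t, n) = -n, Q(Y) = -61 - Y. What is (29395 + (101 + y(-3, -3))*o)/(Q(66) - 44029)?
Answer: -26395/44156 ≈ -0.59777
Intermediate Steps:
y(t, n) = -4 - n
(29395 + (101 + y(-3, -3))*o)/(Q(66) - 44029) = (29395 + (101 + (-4 - 1*(-3)))*(-30))/((-61 - 1*66) - 44029) = (29395 + (101 + (-4 + 3))*(-30))/((-61 - 66) - 44029) = (29395 + (101 - 1)*(-30))/(-127 - 44029) = (29395 + 100*(-30))/(-44156) = (29395 - 3000)*(-1/44156) = 26395*(-1/44156) = -26395/44156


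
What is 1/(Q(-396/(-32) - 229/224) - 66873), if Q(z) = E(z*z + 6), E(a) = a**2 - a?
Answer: -2517630976/122896584570303 ≈ -2.0486e-5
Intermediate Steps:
Q(z) = (5 + z**2)*(6 + z**2) (Q(z) = (z*z + 6)*(-1 + (z*z + 6)) = (z**2 + 6)*(-1 + (z**2 + 6)) = (6 + z**2)*(-1 + (6 + z**2)) = (6 + z**2)*(5 + z**2) = (5 + z**2)*(6 + z**2))
1/(Q(-396/(-32) - 229/224) - 66873) = 1/((5 + (-396/(-32) - 229/224)**2)*(6 + (-396/(-32) - 229/224)**2) - 66873) = 1/((5 + (-396*(-1/32) - 229*1/224)**2)*(6 + (-396*(-1/32) - 229*1/224)**2) - 66873) = 1/((5 + (99/8 - 229/224)**2)*(6 + (99/8 - 229/224)**2) - 66873) = 1/((5 + (2543/224)**2)*(6 + (2543/224)**2) - 66873) = 1/((5 + 6466849/50176)*(6 + 6466849/50176) - 66873) = 1/((6717729/50176)*(6767905/50176) - 66873) = 1/(45464951687745/2517630976 - 66873) = 1/(-122896584570303/2517630976) = -2517630976/122896584570303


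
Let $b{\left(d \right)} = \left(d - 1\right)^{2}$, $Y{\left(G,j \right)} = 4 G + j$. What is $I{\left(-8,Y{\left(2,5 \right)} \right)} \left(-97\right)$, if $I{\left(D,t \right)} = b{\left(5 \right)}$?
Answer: $-1552$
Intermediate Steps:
$Y{\left(G,j \right)} = j + 4 G$
$b{\left(d \right)} = \left(-1 + d\right)^{2}$
$I{\left(D,t \right)} = 16$ ($I{\left(D,t \right)} = \left(-1 + 5\right)^{2} = 4^{2} = 16$)
$I{\left(-8,Y{\left(2,5 \right)} \right)} \left(-97\right) = 16 \left(-97\right) = -1552$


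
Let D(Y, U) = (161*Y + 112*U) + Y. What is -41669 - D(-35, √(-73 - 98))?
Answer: -35999 - 336*I*√19 ≈ -35999.0 - 1464.6*I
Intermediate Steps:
D(Y, U) = 112*U + 162*Y (D(Y, U) = (112*U + 161*Y) + Y = 112*U + 162*Y)
-41669 - D(-35, √(-73 - 98)) = -41669 - (112*√(-73 - 98) + 162*(-35)) = -41669 - (112*√(-171) - 5670) = -41669 - (112*(3*I*√19) - 5670) = -41669 - (336*I*√19 - 5670) = -41669 - (-5670 + 336*I*√19) = -41669 + (5670 - 336*I*√19) = -35999 - 336*I*√19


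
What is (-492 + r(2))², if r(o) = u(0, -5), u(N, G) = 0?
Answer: 242064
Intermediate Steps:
r(o) = 0
(-492 + r(2))² = (-492 + 0)² = (-492)² = 242064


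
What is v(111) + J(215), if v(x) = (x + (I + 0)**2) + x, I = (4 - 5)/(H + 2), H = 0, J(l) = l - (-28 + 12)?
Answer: 1813/4 ≈ 453.25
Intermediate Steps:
J(l) = 16 + l (J(l) = l - 1*(-16) = l + 16 = 16 + l)
I = -1/2 (I = (4 - 5)/(0 + 2) = -1/2 ≈ -0.50000)
v(x) = 1/4 + 2*x (v(x) = (x + (-1/2 + 0)**2) + x = (x + (-1/2)**2) + x = (x + 1/4) + x = (1/4 + x) + x = 1/4 + 2*x)
v(111) + J(215) = (1/4 + 2*111) + (16 + 215) = (1/4 + 222) + 231 = 889/4 + 231 = 1813/4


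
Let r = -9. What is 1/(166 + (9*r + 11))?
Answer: 1/96 ≈ 0.010417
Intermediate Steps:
1/(166 + (9*r + 11)) = 1/(166 + (9*(-9) + 11)) = 1/(166 + (-81 + 11)) = 1/(166 - 70) = 1/96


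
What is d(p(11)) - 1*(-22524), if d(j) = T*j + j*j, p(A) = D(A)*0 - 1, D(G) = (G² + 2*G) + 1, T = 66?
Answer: 22459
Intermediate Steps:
D(G) = 1 + G² + 2*G
p(A) = -1 (p(A) = (1 + A² + 2*A)*0 - 1 = 0 - 1 = -1)
d(j) = j² + 66*j (d(j) = 66*j + j*j = 66*j + j² = j² + 66*j)
d(p(11)) - 1*(-22524) = -(66 - 1) - 1*(-22524) = -1*65 + 22524 = -65 + 22524 = 22459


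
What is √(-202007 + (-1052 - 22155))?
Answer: I*√225214 ≈ 474.57*I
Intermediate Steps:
√(-202007 + (-1052 - 22155)) = √(-202007 - 23207) = √(-225214) = I*√225214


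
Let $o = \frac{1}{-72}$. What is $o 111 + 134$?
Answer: $\frac{3179}{24} \approx 132.46$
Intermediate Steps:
$o = - \frac{1}{72} \approx -0.013889$
$o 111 + 134 = \left(- \frac{1}{72}\right) 111 + 134 = - \frac{37}{24} + 134 = \frac{3179}{24}$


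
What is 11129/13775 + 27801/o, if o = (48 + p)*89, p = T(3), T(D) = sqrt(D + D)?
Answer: 3443024423/469548425 - 9267*sqrt(6)/68174 ≈ 6.9997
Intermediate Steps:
T(D) = sqrt(2)*sqrt(D) (T(D) = sqrt(2*D) = sqrt(2)*sqrt(D))
p = sqrt(6) (p = sqrt(2)*sqrt(3) = sqrt(6) ≈ 2.4495)
o = 4272 + 89*sqrt(6) (o = (48 + sqrt(6))*89 = 4272 + 89*sqrt(6) ≈ 4490.0)
11129/13775 + 27801/o = 11129/13775 + 27801/(4272 + 89*sqrt(6))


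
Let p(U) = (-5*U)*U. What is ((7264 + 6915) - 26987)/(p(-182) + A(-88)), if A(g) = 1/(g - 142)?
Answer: 2945840/38092601 ≈ 0.077334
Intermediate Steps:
A(g) = 1/(-142 + g)
p(U) = -5*U²
((7264 + 6915) - 26987)/(p(-182) + A(-88)) = ((7264 + 6915) - 26987)/(-5*(-182)² + 1/(-142 - 88)) = (14179 - 26987)/(-5*33124 + 1/(-230)) = -12808/(-165620 - 1/230) = -12808/(-38092601/230) = -12808*(-230/38092601) = 2945840/38092601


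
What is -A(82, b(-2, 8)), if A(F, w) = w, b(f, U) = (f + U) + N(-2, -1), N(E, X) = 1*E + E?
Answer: -2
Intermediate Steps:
N(E, X) = 2*E (N(E, X) = E + E = 2*E)
b(f, U) = -4 + U + f (b(f, U) = (f + U) + 2*(-2) = (U + f) - 4 = -4 + U + f)
-A(82, b(-2, 8)) = -(-4 + 8 - 2) = -1*2 = -2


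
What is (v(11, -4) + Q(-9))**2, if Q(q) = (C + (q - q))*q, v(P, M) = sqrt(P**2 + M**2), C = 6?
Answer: (54 - sqrt(137))**2 ≈ 1788.9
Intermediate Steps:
v(P, M) = sqrt(M**2 + P**2)
Q(q) = 6*q (Q(q) = (6 + (q - q))*q = (6 + 0)*q = 6*q)
(v(11, -4) + Q(-9))**2 = (sqrt((-4)**2 + 11**2) + 6*(-9))**2 = (sqrt(16 + 121) - 54)**2 = (sqrt(137) - 54)**2 = (-54 + sqrt(137))**2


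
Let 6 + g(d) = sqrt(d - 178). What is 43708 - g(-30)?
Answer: 43714 - 4*I*sqrt(13) ≈ 43714.0 - 14.422*I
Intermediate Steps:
g(d) = -6 + sqrt(-178 + d) (g(d) = -6 + sqrt(d - 178) = -6 + sqrt(-178 + d))
43708 - g(-30) = 43708 - (-6 + sqrt(-178 - 30)) = 43708 - (-6 + sqrt(-208)) = 43708 - (-6 + 4*I*sqrt(13)) = 43708 + (6 - 4*I*sqrt(13)) = 43714 - 4*I*sqrt(13)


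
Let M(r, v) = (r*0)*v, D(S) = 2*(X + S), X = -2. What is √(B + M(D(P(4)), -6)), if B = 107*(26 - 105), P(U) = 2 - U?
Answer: I*√8453 ≈ 91.94*I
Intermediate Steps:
D(S) = -4 + 2*S (D(S) = 2*(-2 + S) = -4 + 2*S)
M(r, v) = 0 (M(r, v) = 0*v = 0)
B = -8453 (B = 107*(-79) = -8453)
√(B + M(D(P(4)), -6)) = √(-8453 + 0) = √(-8453) = I*√8453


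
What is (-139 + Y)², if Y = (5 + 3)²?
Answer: 5625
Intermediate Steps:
Y = 64 (Y = 8² = 64)
(-139 + Y)² = (-139 + 64)² = (-75)² = 5625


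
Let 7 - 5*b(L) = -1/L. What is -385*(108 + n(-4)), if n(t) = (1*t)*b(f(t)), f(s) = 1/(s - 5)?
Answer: -42196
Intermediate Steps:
f(s) = 1/(-5 + s)
b(L) = 7/5 + 1/(5*L) (b(L) = 7/5 - (-1)/(5*L) = 7/5 + 1/(5*L))
n(t) = t*(1 + 7/(-5 + t))*(-5 + t)/5 (n(t) = (1*t)*((1 + 7/(-5 + t))/(5*(1/(-5 + t)))) = t*((-5 + t)*(1 + 7/(-5 + t))/5) = t*((1 + 7/(-5 + t))*(-5 + t)/5) = t*(1 + 7/(-5 + t))*(-5 + t)/5)
-385*(108 + n(-4)) = -385*(108 + (⅕)*(-4)*(2 - 4)) = -385*(108 + (⅕)*(-4)*(-2)) = -385*(108 + 8/5) = -385*548/5 = -42196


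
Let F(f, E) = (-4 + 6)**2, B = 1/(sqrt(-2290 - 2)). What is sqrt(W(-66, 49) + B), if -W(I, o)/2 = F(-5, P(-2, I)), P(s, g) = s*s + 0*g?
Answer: sqrt(-10506528 - 1146*I*sqrt(573))/1146 ≈ 0.0036925 - 2.8284*I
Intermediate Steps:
P(s, g) = s**2 (P(s, g) = s**2 + 0 = s**2)
B = -I*sqrt(573)/1146 (B = 1/(sqrt(-2292)) = 1/(2*I*sqrt(573)) = -I*sqrt(573)/1146 ≈ -0.020888*I)
F(f, E) = 4 (F(f, E) = 2**2 = 4)
W(I, o) = -8 (W(I, o) = -2*4 = -8)
sqrt(W(-66, 49) + B) = sqrt(-8 - I*sqrt(573)/1146)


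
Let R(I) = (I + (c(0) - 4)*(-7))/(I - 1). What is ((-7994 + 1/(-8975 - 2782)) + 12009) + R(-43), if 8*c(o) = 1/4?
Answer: 66469456091/16553856 ≈ 4015.3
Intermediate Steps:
c(o) = 1/32 (c(o) = (⅛)/4 = (⅛)*(¼) = 1/32)
R(I) = (889/32 + I)/(-1 + I) (R(I) = (I + (1/32 - 4)*(-7))/(I - 1) = (I - 127/32*(-7))/(-1 + I) = (I + 889/32)/(-1 + I) = (889/32 + I)/(-1 + I))
((-7994 + 1/(-8975 - 2782)) + 12009) + R(-43) = ((-7994 + 1/(-8975 - 2782)) + 12009) + (889/32 - 43)/(-1 - 43) = ((-7994 + 1/(-11757)) + 12009) - 487/32/(-44) = ((-7994 - 1/11757) + 12009) - 1/44*(-487/32) = (-93985459/11757 + 12009) + 487/1408 = 47204354/11757 + 487/1408 = 66469456091/16553856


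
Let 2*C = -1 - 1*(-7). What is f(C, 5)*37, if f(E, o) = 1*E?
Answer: 111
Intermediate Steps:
C = 3 (C = (-1 - 1*(-7))/2 = (-1 + 7)/2 = (½)*6 = 3)
f(E, o) = E
f(C, 5)*37 = 3*37 = 111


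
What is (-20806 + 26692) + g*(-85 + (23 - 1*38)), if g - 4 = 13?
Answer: 4186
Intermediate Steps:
g = 17 (g = 4 + 13 = 17)
(-20806 + 26692) + g*(-85 + (23 - 1*38)) = (-20806 + 26692) + 17*(-85 + (23 - 1*38)) = 5886 + 17*(-85 + (23 - 38)) = 5886 + 17*(-85 - 15) = 5886 + 17*(-100) = 5886 - 1700 = 4186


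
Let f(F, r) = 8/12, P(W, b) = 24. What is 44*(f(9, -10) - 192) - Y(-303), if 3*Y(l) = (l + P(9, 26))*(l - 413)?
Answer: -225020/3 ≈ -75007.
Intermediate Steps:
f(F, r) = 2/3 (f(F, r) = 8*(1/12) = 2/3)
Y(l) = (-413 + l)*(24 + l)/3 (Y(l) = ((l + 24)*(l - 413))/3 = ((24 + l)*(-413 + l))/3 = ((-413 + l)*(24 + l))/3 = (-413 + l)*(24 + l)/3)
44*(f(9, -10) - 192) - Y(-303) = 44*(2/3 - 192) - (-3304 - 389/3*(-303) + (1/3)*(-303)**2) = 44*(-574/3) - (-3304 + 39289 + (1/3)*91809) = -25256/3 - (-3304 + 39289 + 30603) = -25256/3 - 1*66588 = -25256/3 - 66588 = -225020/3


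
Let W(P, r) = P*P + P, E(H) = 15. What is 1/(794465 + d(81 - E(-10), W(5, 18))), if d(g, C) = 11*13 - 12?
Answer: 1/794596 ≈ 1.2585e-6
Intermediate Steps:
W(P, r) = P + P² (W(P, r) = P² + P = P + P²)
d(g, C) = 131 (d(g, C) = 143 - 12 = 131)
1/(794465 + d(81 - E(-10), W(5, 18))) = 1/(794465 + 131) = 1/794596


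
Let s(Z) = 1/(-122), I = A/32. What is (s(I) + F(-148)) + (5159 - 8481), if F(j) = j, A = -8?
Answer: -423341/122 ≈ -3470.0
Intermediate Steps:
I = -¼ (I = -8/32 = -8*1/32 = -¼ ≈ -0.25000)
s(Z) = -1/122
(s(I) + F(-148)) + (5159 - 8481) = (-1/122 - 148) + (5159 - 8481) = -18057/122 - 3322 = -423341/122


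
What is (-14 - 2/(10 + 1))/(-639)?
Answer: 52/2343 ≈ 0.022194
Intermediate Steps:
(-14 - 2/(10 + 1))/(-639) = (-14 - 2/11)*(-1/639) = -156/11*(-1/639) = 52/2343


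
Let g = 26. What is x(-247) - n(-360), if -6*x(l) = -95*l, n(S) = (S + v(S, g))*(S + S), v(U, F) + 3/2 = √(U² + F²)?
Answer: -1585145/6 + 1440*√32569 ≈ -4315.7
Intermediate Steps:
v(U, F) = -3/2 + √(F² + U²) (v(U, F) = -3/2 + √(U² + F²) = -3/2 + √(F² + U²))
n(S) = 2*S*(-3/2 + S + √(676 + S²)) (n(S) = (S + (-3/2 + √(26² + S²)))*(S + S) = (S + (-3/2 + √(676 + S²)))*(2*S) = (-3/2 + S + √(676 + S²))*(2*S) = 2*S*(-3/2 + S + √(676 + S²)))
x(l) = 95*l/6 (x(l) = -(-95)*l/6 = 95*l/6)
x(-247) - n(-360) = (95/6)*(-247) - (-360)*(-3 + 2*(-360) + 2*√(676 + (-360)²)) = -23465/6 - (-360)*(-3 - 720 + 2*√(676 + 129600)) = -23465/6 - (-360)*(-3 - 720 + 2*√130276) = -23465/6 - (-360)*(-3 - 720 + 2*(2*√32569)) = -23465/6 - (-360)*(-3 - 720 + 4*√32569) = -23465/6 - (-360)*(-723 + 4*√32569) = -23465/6 - (260280 - 1440*√32569) = -23465/6 + (-260280 + 1440*√32569) = -1585145/6 + 1440*√32569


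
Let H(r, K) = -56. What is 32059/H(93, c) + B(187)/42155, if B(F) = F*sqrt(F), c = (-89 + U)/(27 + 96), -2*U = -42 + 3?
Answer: -32059/56 + 187*sqrt(187)/42155 ≈ -572.42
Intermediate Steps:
U = 39/2 (U = -(-42 + 3)/2 = -1/2*(-39) = 39/2 ≈ 19.500)
c = -139/246 (c = (-89 + 39/2)/(27 + 96) = -139/2/123 = -139/2*1/123 = -139/246 ≈ -0.56504)
B(F) = F**(3/2)
32059/H(93, c) + B(187)/42155 = 32059/(-56) + 187**(3/2)/42155 = 32059*(-1/56) + (187*sqrt(187))*(1/42155) = -32059/56 + 187*sqrt(187)/42155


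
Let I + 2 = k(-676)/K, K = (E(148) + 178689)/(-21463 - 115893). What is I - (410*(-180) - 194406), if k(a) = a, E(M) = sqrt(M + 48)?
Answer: 48021712068/178703 ≈ 2.6872e+5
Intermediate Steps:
E(M) = sqrt(48 + M)
K = -178703/137356 (K = (sqrt(48 + 148) + 178689)/(-21463 - 115893) = (sqrt(196) + 178689)/(-137356) = (14 + 178689)*(-1/137356) = 178703*(-1/137356) = -178703/137356 ≈ -1.3010)
I = 92495250/178703 (I = -2 - 676/(-178703/137356) = -2 - 676*(-137356/178703) = -2 + 92852656/178703 = 92495250/178703 ≈ 517.59)
I - (410*(-180) - 194406) = 92495250/178703 - (410*(-180) - 194406) = 92495250/178703 - (-73800 - 194406) = 92495250/178703 - 1*(-268206) = 92495250/178703 + 268206 = 48021712068/178703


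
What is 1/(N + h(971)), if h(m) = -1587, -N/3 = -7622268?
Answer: 1/22865217 ≈ 4.3735e-8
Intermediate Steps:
N = 22866804 (N = -3*(-7622268) = 22866804)
1/(N + h(971)) = 1/(22866804 - 1587) = 1/22865217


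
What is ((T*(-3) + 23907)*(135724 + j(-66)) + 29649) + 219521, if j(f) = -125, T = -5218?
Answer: 5364681209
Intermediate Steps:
((T*(-3) + 23907)*(135724 + j(-66)) + 29649) + 219521 = ((-5218*(-3) + 23907)*(135724 - 125) + 29649) + 219521 = ((15654 + 23907)*135599 + 29649) + 219521 = (39561*135599 + 29649) + 219521 = (5364432039 + 29649) + 219521 = 5364461688 + 219521 = 5364681209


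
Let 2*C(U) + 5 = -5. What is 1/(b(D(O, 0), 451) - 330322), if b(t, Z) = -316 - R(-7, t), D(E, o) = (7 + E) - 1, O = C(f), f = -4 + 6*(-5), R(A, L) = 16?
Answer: -1/330654 ≈ -3.0243e-6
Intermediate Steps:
f = -34 (f = -4 - 30 = -34)
C(U) = -5 (C(U) = -5/2 + (½)*(-5) = -5/2 - 5/2 = -5)
O = -5
D(E, o) = 6 + E
b(t, Z) = -332 (b(t, Z) = -316 - 1*16 = -316 - 16 = -332)
1/(b(D(O, 0), 451) - 330322) = 1/(-332 - 330322) = 1/(-330654) = -1/330654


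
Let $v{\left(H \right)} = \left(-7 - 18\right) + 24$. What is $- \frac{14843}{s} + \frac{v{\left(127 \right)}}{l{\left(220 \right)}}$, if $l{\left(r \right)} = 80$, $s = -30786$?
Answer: $\frac{578327}{1231440} \approx 0.46963$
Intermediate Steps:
$v{\left(H \right)} = -1$ ($v{\left(H \right)} = -25 + 24 = -1$)
$- \frac{14843}{s} + \frac{v{\left(127 \right)}}{l{\left(220 \right)}} = - \frac{14843}{-30786} - \frac{1}{80} = \left(-14843\right) \left(- \frac{1}{30786}\right) - \frac{1}{80} = \frac{14843}{30786} - \frac{1}{80} = \frac{578327}{1231440}$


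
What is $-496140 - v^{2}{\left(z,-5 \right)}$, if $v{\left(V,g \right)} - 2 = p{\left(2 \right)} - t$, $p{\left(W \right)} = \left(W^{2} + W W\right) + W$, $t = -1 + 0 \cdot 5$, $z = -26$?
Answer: $-496309$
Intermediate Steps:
$t = -1$ ($t = -1 + 0 = -1$)
$p{\left(W \right)} = W + 2 W^{2}$ ($p{\left(W \right)} = \left(W^{2} + W^{2}\right) + W = 2 W^{2} + W = W + 2 W^{2}$)
$v{\left(V,g \right)} = 13$ ($v{\left(V,g \right)} = 2 - \left(-1 - 2 \left(1 + 2 \cdot 2\right)\right) = 2 + \left(2 \left(1 + 4\right) + 1\right) = 2 + \left(2 \cdot 5 + 1\right) = 2 + \left(10 + 1\right) = 2 + 11 = 13$)
$-496140 - v^{2}{\left(z,-5 \right)} = -496140 - 13^{2} = -496140 - 169 = -496309$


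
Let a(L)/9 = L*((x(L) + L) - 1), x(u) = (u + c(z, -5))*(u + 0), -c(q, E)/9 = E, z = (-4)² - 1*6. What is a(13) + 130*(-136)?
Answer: 71942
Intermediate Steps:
z = 10 (z = 16 - 6 = 10)
c(q, E) = -9*E
x(u) = u*(45 + u) (x(u) = (u - 9*(-5))*(u + 0) = (u + 45)*u = (45 + u)*u = u*(45 + u))
a(L) = 9*L*(-1 + L + L*(45 + L)) (a(L) = 9*(L*((L*(45 + L) + L) - 1)) = 9*(L*((L + L*(45 + L)) - 1)) = 9*(L*(-1 + L + L*(45 + L))) = 9*L*(-1 + L + L*(45 + L)))
a(13) + 130*(-136) = 9*13*(-1 + 13 + 13*(45 + 13)) + 130*(-136) = 9*13*(-1 + 13 + 13*58) - 17680 = 9*13*(-1 + 13 + 754) - 17680 = 9*13*766 - 17680 = 89622 - 17680 = 71942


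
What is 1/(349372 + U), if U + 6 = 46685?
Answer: 1/396051 ≈ 2.5249e-6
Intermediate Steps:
U = 46679 (U = -6 + 46685 = 46679)
1/(349372 + U) = 1/(349372 + 46679) = 1/396051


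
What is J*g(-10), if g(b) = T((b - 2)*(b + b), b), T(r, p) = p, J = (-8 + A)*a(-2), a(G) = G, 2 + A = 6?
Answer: -80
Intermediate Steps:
A = 4 (A = -2 + 6 = 4)
J = 8 (J = (-8 + 4)*(-2) = -4*(-2) = 8)
g(b) = b
J*g(-10) = 8*(-10) = -80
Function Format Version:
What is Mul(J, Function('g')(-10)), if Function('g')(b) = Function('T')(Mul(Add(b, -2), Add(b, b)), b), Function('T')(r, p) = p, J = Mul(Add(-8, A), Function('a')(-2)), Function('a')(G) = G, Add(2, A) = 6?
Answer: -80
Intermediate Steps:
A = 4 (A = Add(-2, 6) = 4)
J = 8 (J = Mul(Add(-8, 4), -2) = Mul(-4, -2) = 8)
Function('g')(b) = b
Mul(J, Function('g')(-10)) = Mul(8, -10) = -80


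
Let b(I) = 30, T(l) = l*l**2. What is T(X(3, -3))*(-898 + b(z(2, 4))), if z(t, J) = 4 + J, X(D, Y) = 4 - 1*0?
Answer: -55552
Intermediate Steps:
X(D, Y) = 4 (X(D, Y) = 4 + 0 = 4)
T(l) = l**3
T(X(3, -3))*(-898 + b(z(2, 4))) = 4**3*(-898 + 30) = 64*(-868) = -55552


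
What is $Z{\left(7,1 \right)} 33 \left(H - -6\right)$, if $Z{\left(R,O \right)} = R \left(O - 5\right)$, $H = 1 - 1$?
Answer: $-5544$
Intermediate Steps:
$H = 0$
$Z{\left(R,O \right)} = R \left(-5 + O\right)$
$Z{\left(7,1 \right)} 33 \left(H - -6\right) = 7 \left(-5 + 1\right) 33 \left(0 - -6\right) = 7 \left(-4\right) 33 \left(0 + 6\right) = \left(-28\right) 33 \cdot 6 = \left(-924\right) 6 = -5544$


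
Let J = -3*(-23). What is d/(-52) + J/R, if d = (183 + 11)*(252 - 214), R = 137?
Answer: -251594/1781 ≈ -141.27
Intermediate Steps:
d = 7372 (d = 194*38 = 7372)
J = 69
d/(-52) + J/R = 7372/(-52) + 69/137 = 7372*(-1/52) + 69*(1/137) = -1843/13 + 69/137 = -251594/1781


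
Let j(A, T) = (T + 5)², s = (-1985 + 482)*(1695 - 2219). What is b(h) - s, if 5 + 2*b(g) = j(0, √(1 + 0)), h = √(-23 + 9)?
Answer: -1575113/2 ≈ -7.8756e+5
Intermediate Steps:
h = I*√14 (h = √(-14) = I*√14 ≈ 3.7417*I)
s = 787572 (s = -1503*(-524) = 787572)
j(A, T) = (5 + T)²
b(g) = 31/2 (b(g) = -5/2 + (5 + √(1 + 0))²/2 = -5/2 + (5 + √1)²/2 = -5/2 + (5 + 1)²/2 = -5/2 + (½)*6² = -5/2 + (½)*36 = -5/2 + 18 = 31/2)
b(h) - s = 31/2 - 1*787572 = 31/2 - 787572 = -1575113/2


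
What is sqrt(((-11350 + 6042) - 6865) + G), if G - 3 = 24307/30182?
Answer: I*sqrt(11085565885206)/30182 ≈ 110.31*I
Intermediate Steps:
G = 114853/30182 (G = 3 + 24307/30182 = 114853/30182 ≈ 3.8053)
sqrt(((-11350 + 6042) - 6865) + G) = sqrt(((-11350 + 6042) - 6865) + 114853/30182) = sqrt((-5308 - 6865) + 114853/30182) = sqrt(-12173 + 114853/30182) = sqrt(-367290633/30182) = I*sqrt(11085565885206)/30182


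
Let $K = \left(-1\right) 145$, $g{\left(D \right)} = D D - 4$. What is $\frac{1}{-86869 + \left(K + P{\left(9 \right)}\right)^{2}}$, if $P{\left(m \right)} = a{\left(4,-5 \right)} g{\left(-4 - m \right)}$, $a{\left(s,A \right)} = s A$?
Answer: $\frac{1}{11781156} \approx 8.4881 \cdot 10^{-8}$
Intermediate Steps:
$a{\left(s,A \right)} = A s$
$g{\left(D \right)} = -4 + D^{2}$ ($g{\left(D \right)} = D^{2} - 4 = -4 + D^{2}$)
$K = -145$
$P{\left(m \right)} = 80 - 20 \left(-4 - m\right)^{2}$ ($P{\left(m \right)} = \left(-5\right) 4 \left(-4 + \left(-4 - m\right)^{2}\right) = - 20 \left(-4 + \left(-4 - m\right)^{2}\right) = 80 - 20 \left(-4 - m\right)^{2}$)
$\frac{1}{-86869 + \left(K + P{\left(9 \right)}\right)^{2}} = \frac{1}{-86869 + \left(-145 + \left(80 - 20 \left(4 + 9\right)^{2}\right)\right)^{2}} = \frac{1}{-86869 + \left(-145 + \left(80 - 20 \cdot 13^{2}\right)\right)^{2}} = \frac{1}{-86869 + \left(-145 + \left(80 - 3380\right)\right)^{2}} = \frac{1}{-86869 + \left(-145 - 3300\right)^{2}} = \frac{1}{-86869 + \left(-3445\right)^{2}} = \frac{1}{-86869 + 11868025} = \frac{1}{11781156}$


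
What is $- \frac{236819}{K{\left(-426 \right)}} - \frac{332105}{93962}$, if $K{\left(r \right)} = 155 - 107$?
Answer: $- \frac{11133963959}{2255088} \approx -4937.3$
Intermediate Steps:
$K{\left(r \right)} = 48$
$- \frac{236819}{K{\left(-426 \right)}} - \frac{332105}{93962} = - \frac{236819}{48} - \frac{332105}{93962} = - \frac{11133963959}{2255088}$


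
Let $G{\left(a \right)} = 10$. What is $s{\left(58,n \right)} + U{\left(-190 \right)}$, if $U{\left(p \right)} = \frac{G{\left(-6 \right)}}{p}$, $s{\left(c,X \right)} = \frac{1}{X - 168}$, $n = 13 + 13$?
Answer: $- \frac{161}{2698} \approx -0.059674$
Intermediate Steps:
$n = 26$
$s{\left(c,X \right)} = \frac{1}{-168 + X}$
$U{\left(p \right)} = \frac{10}{p}$
$s{\left(58,n \right)} + U{\left(-190 \right)} = \frac{1}{-168 + 26} + \frac{10}{-190} = \frac{1}{-142} + 10 \left(- \frac{1}{190}\right) = - \frac{1}{142} - \frac{1}{19} = - \frac{161}{2698}$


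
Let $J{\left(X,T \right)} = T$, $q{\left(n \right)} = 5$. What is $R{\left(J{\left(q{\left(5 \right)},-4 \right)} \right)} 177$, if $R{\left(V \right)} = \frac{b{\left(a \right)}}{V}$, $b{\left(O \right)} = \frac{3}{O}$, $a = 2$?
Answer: $- \frac{531}{8} \approx -66.375$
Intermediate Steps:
$R{\left(V \right)} = \frac{3}{2 V}$ ($R{\left(V \right)} = \frac{3 \cdot \frac{1}{2}}{V} = \frac{3}{2 V}$)
$R{\left(J{\left(q{\left(5 \right)},-4 \right)} \right)} 177 = \frac{3}{2 \left(-4\right)} 177 = \frac{3}{2} \left(- \frac{1}{4}\right) 177 = \left(- \frac{3}{8}\right) 177 = - \frac{531}{8}$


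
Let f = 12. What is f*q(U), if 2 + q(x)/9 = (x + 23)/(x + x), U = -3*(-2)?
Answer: 45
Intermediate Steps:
U = 6
q(x) = -18 + 9*(23 + x)/(2*x) (q(x) = -18 + 9*((x + 23)/(x + x)) = -18 + 9*((23 + x)/((2*x))) = -18 + 9*((23 + x)*(1/(2*x))) = -18 + 9*((23 + x)/(2*x)) = -18 + 9*(23 + x)/(2*x))
f*q(U) = 12*((9/2)*(23 - 3*6)/6) = 12*((9/2)*(⅙)*(23 - 18)) = 12*((9/2)*(⅙)*5) = 12*(15/4) = 45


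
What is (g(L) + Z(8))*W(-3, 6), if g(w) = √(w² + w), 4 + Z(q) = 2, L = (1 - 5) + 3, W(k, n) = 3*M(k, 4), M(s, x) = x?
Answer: -24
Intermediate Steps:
W(k, n) = 12 (W(k, n) = 3*4 = 12)
L = -1 (L = -4 + 3 = -1)
Z(q) = -2 (Z(q) = -4 + 2 = -2)
g(w) = √(w + w²)
(g(L) + Z(8))*W(-3, 6) = (√(-(1 - 1)) - 2)*12 = (√(-1*0) - 2)*12 = (√0 - 2)*12 = (0 - 2)*12 = -2*12 = -24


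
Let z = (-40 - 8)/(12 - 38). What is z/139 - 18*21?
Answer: -683022/1807 ≈ -377.99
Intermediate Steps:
z = 24/13 (z = -48/(-26) = -48*(-1/26) = 24/13 ≈ 1.8462)
z/139 - 18*21 = (24/13)/139 - 18*21 = (24/13)*(1/139) - 378 = 24/1807 - 378 = -683022/1807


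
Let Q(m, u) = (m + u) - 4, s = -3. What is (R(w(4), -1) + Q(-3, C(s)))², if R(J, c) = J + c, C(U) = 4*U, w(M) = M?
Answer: 256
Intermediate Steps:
Q(m, u) = -4 + m + u
(R(w(4), -1) + Q(-3, C(s)))² = ((4 - 1) + (-4 - 3 + 4*(-3)))² = (3 + (-4 - 3 - 12))² = (3 - 19)² = (-16)² = 256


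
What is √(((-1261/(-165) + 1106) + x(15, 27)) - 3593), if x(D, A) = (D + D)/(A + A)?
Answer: I*√67485385/165 ≈ 49.788*I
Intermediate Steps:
x(D, A) = D/A (x(D, A) = (2*D)/((2*A)) = (2*D)*(1/(2*A)) = D/A)
√(((-1261/(-165) + 1106) + x(15, 27)) - 3593) = √(((-1261/(-165) + 1106) + 15/27) - 3593) = √(((-1261*(-1/165) + 1106) + 15*(1/27)) - 3593) = √(((1261/165 + 1106) + 5/9) - 3593) = √((183751/165 + 5/9) - 3593) = √(551528/495 - 3593) = √(-1227007/495) = I*√67485385/165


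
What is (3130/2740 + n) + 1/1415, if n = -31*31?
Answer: -372146141/387710 ≈ -959.86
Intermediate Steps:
n = -961
(3130/2740 + n) + 1/1415 = (3130/2740 - 961) + 1/1415 = (3130*(1/2740) - 961) + 1/1415 = (313/274 - 961) + 1/1415 = -263001/274 + 1/1415 = -372146141/387710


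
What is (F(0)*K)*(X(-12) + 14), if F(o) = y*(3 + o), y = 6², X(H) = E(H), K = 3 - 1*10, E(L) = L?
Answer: -1512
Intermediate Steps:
K = -7 (K = 3 - 10 = -7)
X(H) = H
y = 36
F(o) = 108 + 36*o (F(o) = 36*(3 + o) = 108 + 36*o)
(F(0)*K)*(X(-12) + 14) = ((108 + 36*0)*(-7))*(-12 + 14) = ((108 + 0)*(-7))*2 = (108*(-7))*2 = -756*2 = -1512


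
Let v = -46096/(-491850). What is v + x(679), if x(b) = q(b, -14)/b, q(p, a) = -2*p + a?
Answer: -45965644/23854725 ≈ -1.9269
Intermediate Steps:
q(p, a) = a - 2*p
v = 23048/245925 (v = -46096*(-1/491850) = 23048/245925 ≈ 0.093720)
x(b) = (-14 - 2*b)/b
v + x(679) = 23048/245925 + (-2 - 14/679) = 23048/245925 + (-2 - 14*1/679) = 23048/245925 + (-2 - 2/97) = 23048/245925 - 196/97 = -45965644/23854725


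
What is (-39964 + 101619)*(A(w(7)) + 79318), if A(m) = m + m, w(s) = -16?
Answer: 4888378330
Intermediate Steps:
A(m) = 2*m
(-39964 + 101619)*(A(w(7)) + 79318) = (-39964 + 101619)*(2*(-16) + 79318) = 61655*(-32 + 79318) = 61655*79286 = 4888378330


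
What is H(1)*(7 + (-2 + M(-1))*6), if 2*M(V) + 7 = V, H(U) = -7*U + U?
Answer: 174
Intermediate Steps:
H(U) = -6*U
M(V) = -7/2 + V/2
H(1)*(7 + (-2 + M(-1))*6) = (-6*1)*(7 + (-2 + (-7/2 + (½)*(-1)))*6) = -6*(7 + (-2 + (-7/2 - ½))*6) = -6*(7 + (-2 - 4)*6) = -6*(7 - 6*6) = -6*(7 - 36) = -6*(-29) = 174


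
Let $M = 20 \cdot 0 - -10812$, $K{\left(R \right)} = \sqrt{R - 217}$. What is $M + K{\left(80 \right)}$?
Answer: $10812 + i \sqrt{137} \approx 10812.0 + 11.705 i$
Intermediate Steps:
$K{\left(R \right)} = \sqrt{-217 + R}$
$M = 10812$ ($M = 0 + 10812 = 10812$)
$M + K{\left(80 \right)} = 10812 + \sqrt{-217 + 80} = 10812 + \sqrt{-137} = 10812 + i \sqrt{137}$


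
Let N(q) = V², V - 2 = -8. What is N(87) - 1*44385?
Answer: -44349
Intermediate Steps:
V = -6 (V = 2 - 8 = -6)
N(q) = 36 (N(q) = (-6)² = 36)
N(87) - 1*44385 = 36 - 1*44385 = 36 - 44385 = -44349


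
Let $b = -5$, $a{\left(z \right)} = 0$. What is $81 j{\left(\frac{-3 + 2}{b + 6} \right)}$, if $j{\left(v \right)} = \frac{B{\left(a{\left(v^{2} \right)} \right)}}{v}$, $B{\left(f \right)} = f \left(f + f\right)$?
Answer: $0$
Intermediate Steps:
$B{\left(f \right)} = 2 f^{2}$ ($B{\left(f \right)} = f 2 f = 2 f^{2}$)
$j{\left(v \right)} = 0$ ($j{\left(v \right)} = \frac{2 \cdot 0^{2}}{v} = \frac{2 \cdot 0}{v} = \frac{0}{v} = 0$)
$81 j{\left(\frac{-3 + 2}{b + 6} \right)} = 81 \cdot 0 = 0$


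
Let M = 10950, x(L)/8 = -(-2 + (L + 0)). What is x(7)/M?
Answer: -4/1095 ≈ -0.0036530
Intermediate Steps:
x(L) = 16 - 8*L (x(L) = 8*(-(-2 + (L + 0))) = 8*(-(-2 + L)) = 8*(2 - L) = 16 - 8*L)
x(7)/M = (16 - 8*7)/10950 = (16 - 56)*(1/10950) = -40*1/10950 = -4/1095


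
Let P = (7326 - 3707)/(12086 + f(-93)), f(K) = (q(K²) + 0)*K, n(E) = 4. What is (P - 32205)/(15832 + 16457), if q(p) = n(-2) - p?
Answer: -26281562936/26350116519 ≈ -0.99740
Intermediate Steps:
q(p) = 4 - p
f(K) = K*(4 - K²) (f(K) = ((4 - K²) + 0)*K = (4 - K²)*K = K*(4 - K²))
P = 3619/816071 (P = (7326 - 3707)/(12086 - 93*(4 - 1*(-93)²)) = 3619/(12086 - 93*(4 - 1*8649)) = 3619/(12086 - 93*(4 - 8649)) = 3619/(12086 - 93*(-8645)) = 3619/(12086 + 803985) = 3619/816071 ≈ 0.0044347)
(P - 32205)/(15832 + 16457) = (3619/816071 - 32205)/(15832 + 16457) = -26281562936/816071/32289 = -26281562936/816071*1/32289 = -26281562936/26350116519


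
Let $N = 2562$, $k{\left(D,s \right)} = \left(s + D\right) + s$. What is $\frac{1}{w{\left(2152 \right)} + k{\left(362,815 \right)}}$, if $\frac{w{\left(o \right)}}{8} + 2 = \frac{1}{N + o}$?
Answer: $\frac{2357}{4657436} \approx 0.00050607$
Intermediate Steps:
$k{\left(D,s \right)} = D + 2 s$ ($k{\left(D,s \right)} = \left(D + s\right) + s = D + 2 s$)
$w{\left(o \right)} = -16 + \frac{8}{2562 + o}$
$\frac{1}{w{\left(2152 \right)} + k{\left(362,815 \right)}} = \frac{1}{\frac{8 \left(-5123 - 4304\right)}{2562 + 2152} + \left(362 + 2 \cdot 815\right)} = \frac{1}{\frac{8 \left(-5123 - 4304\right)}{4714} + \left(362 + 1630\right)} = \frac{1}{8 \cdot \frac{1}{4714} \left(-9427\right) + 1992} = \frac{1}{- \frac{37708}{2357} + 1992} = \frac{1}{\frac{4657436}{2357}} = \frac{2357}{4657436}$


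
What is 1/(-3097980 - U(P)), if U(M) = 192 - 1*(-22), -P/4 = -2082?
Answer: -1/3098194 ≈ -3.2277e-7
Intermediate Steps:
P = 8328 (P = -4*(-2082) = 8328)
U(M) = 214 (U(M) = 192 + 22 = 214)
1/(-3097980 - U(P)) = 1/(-3097980 - 1*214) = 1/(-3097980 - 214) = 1/(-3098194) = -1/3098194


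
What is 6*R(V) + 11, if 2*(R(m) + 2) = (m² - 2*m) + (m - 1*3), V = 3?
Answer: 8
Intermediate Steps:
R(m) = -7/2 + m²/2 - m/2 (R(m) = -2 + ((m² - 2*m) + (m - 1*3))/2 = -2 + ((m² - 2*m) + (m - 3))/2 = -2 + ((m² - 2*m) + (-3 + m))/2 = -2 + (-3 + m² - m)/2 = -2 + (-3/2 + m²/2 - m/2) = -7/2 + m²/2 - m/2)
6*R(V) + 11 = 6*(-7/2 + (½)*3² - ½*3) + 11 = 6*(-7/2 + (½)*9 - 3/2) + 11 = 6*(-7/2 + 9/2 - 3/2) + 11 = 6*(-½) + 11 = -3 + 11 = 8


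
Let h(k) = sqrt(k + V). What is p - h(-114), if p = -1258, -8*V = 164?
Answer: -1258 - I*sqrt(538)/2 ≈ -1258.0 - 11.597*I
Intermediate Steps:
V = -41/2 (V = -1/8*164 = -41/2 ≈ -20.500)
h(k) = sqrt(-41/2 + k) (h(k) = sqrt(k - 41/2) = sqrt(-41/2 + k))
p - h(-114) = -1258 - sqrt(-82 + 4*(-114))/2 = -1258 - sqrt(-82 - 456)/2 = -1258 - sqrt(-538)/2 = -1258 - I*sqrt(538)/2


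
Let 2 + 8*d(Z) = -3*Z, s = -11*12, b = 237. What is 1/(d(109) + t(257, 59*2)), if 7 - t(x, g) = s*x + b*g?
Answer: 8/47391 ≈ 0.00016881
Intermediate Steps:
s = -132
d(Z) = -1/4 - 3*Z/8 (d(Z) = -1/4 + (-3*Z)/8 = -1/4 - 3*Z/8)
t(x, g) = 7 - 237*g + 132*x (t(x, g) = 7 - (-132*x + 237*g) = 7 + (-237*g + 132*x) = 7 - 237*g + 132*x)
1/(d(109) + t(257, 59*2)) = 1/((-1/4 - 3/8*109) + (7 - 13983*2 + 132*257)) = 1/((-1/4 - 327/8) + (7 - 237*118 + 33924)) = 1/(-329/8 + (7 - 27966 + 33924)) = 1/(-329/8 + 5965) = 1/(47391/8) = 8/47391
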